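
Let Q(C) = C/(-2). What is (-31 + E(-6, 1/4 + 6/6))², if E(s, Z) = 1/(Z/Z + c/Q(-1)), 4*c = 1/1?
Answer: 8281/9 ≈ 920.11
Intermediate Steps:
c = ¼ (c = (¼)/1 = (¼)*1 = ¼ ≈ 0.25000)
Q(C) = -C/2 (Q(C) = C*(-½) = -C/2)
E(s, Z) = ⅔ (E(s, Z) = 1/(Z/Z + 1/(4*((-½*(-1))))) = 1/(1 + 1/(4*(½))) = 1/(1 + (¼)*2) = 1/(1 + ½) = 1/(3/2) = ⅔)
(-31 + E(-6, 1/4 + 6/6))² = (-31 + ⅔)² = (-91/3)² = 8281/9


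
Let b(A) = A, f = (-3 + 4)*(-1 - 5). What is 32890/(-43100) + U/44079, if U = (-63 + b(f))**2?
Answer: -41485307/63326830 ≈ -0.65510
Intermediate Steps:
f = -6 (f = 1*(-6) = -6)
U = 4761 (U = (-63 - 6)**2 = (-69)**2 = 4761)
32890/(-43100) + U/44079 = 32890/(-43100) + 4761/44079 = 32890*(-1/43100) + 4761*(1/44079) = -3289/4310 + 1587/14693 = -41485307/63326830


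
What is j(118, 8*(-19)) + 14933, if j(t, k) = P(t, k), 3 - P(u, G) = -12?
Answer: 14948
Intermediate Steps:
P(u, G) = 15 (P(u, G) = 3 - 1*(-12) = 3 + 12 = 15)
j(t, k) = 15
j(118, 8*(-19)) + 14933 = 15 + 14933 = 14948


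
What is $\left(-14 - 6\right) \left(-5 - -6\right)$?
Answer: $-20$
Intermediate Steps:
$\left(-14 - 6\right) \left(-5 - -6\right) = - 20 \left(-5 + 6\right) = \left(-20\right) 1 = -20$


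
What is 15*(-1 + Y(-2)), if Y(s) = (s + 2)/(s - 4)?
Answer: -15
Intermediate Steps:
Y(s) = (2 + s)/(-4 + s)
15*(-1 + Y(-2)) = 15*(-1 + (2 - 2)/(-4 - 2)) = 15*(-1 + 0/(-6)) = 15*(-1 - 1/6*0) = 15*(-1 + 0) = 15*(-1) = -15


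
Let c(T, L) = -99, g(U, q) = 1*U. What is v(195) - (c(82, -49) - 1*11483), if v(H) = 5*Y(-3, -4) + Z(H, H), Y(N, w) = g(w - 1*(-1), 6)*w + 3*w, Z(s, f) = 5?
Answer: 11587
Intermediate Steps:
g(U, q) = U
Y(N, w) = 3*w + w*(1 + w) (Y(N, w) = (w - 1*(-1))*w + 3*w = (w + 1)*w + 3*w = (1 + w)*w + 3*w = w*(1 + w) + 3*w = 3*w + w*(1 + w))
v(H) = 5 (v(H) = 5*(-4*(4 - 4)) + 5 = 5*(-4*0) + 5 = 5*0 + 5 = 0 + 5 = 5)
v(195) - (c(82, -49) - 1*11483) = 5 - (-99 - 1*11483) = 5 - (-99 - 11483) = 5 - 1*(-11582) = 5 + 11582 = 11587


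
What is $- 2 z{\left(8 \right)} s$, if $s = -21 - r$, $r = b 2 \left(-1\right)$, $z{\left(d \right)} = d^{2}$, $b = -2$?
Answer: $3200$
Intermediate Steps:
$r = 4$ ($r = \left(-2\right) 2 \left(-1\right) = \left(-4\right) \left(-1\right) = 4$)
$s = -25$ ($s = -21 - 4 = -25$)
$- 2 z{\left(8 \right)} s = - 2 \cdot 8^{2} \left(-25\right) = \left(-2\right) 64 \left(-25\right) = \left(-128\right) \left(-25\right) = 3200$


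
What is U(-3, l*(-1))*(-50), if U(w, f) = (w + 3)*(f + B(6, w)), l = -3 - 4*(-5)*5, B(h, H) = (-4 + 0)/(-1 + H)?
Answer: 0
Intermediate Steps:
B(h, H) = -4/(-1 + H)
l = 97 (l = -3 + 20*5 = -3 + 100 = 97)
U(w, f) = (3 + w)*(f - 4/(-1 + w)) (U(w, f) = (w + 3)*(f - 4/(-1 + w)) = (3 + w)*(f - 4/(-1 + w)))
U(-3, l*(-1))*(-50) = ((-12 - 4*(-3) + (97*(-1))*(-1 - 3)*(3 - 3))/(-1 - 3))*(-50) = ((-12 + 12 - 97*(-4)*0)/(-4))*(-50) = -(-12 + 12 + 0)/4*(-50) = -¼*0*(-50) = 0*(-50) = 0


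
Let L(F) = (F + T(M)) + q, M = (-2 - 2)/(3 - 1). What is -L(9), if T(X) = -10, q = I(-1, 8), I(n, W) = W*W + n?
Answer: -62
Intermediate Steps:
I(n, W) = n + W² (I(n, W) = W² + n = n + W²)
M = -2 (M = -4/2 = -4*½ = -2)
q = 63 (q = -1 + 8² = -1 + 64 = 63)
L(F) = 53 + F (L(F) = (F - 10) + 63 = (-10 + F) + 63 = 53 + F)
-L(9) = -(53 + 9) = -1*62 = -62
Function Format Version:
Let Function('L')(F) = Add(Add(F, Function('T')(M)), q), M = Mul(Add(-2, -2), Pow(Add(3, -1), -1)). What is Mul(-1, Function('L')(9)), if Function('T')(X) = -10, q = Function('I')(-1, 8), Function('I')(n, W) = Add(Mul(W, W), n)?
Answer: -62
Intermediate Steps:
Function('I')(n, W) = Add(n, Pow(W, 2)) (Function('I')(n, W) = Add(Pow(W, 2), n) = Add(n, Pow(W, 2)))
M = -2 (M = Mul(-4, Pow(2, -1)) = Mul(-4, Rational(1, 2)) = -2)
q = 63 (q = Add(-1, Pow(8, 2)) = Add(-1, 64) = 63)
Function('L')(F) = Add(53, F) (Function('L')(F) = Add(Add(F, -10), 63) = Add(Add(-10, F), 63) = Add(53, F))
Mul(-1, Function('L')(9)) = Mul(-1, Add(53, 9)) = Mul(-1, 62) = -62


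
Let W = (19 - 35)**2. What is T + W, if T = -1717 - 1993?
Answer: -3454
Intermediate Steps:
W = 256 (W = (-16)**2 = 256)
T = -3710
T + W = -3710 + 256 = -3454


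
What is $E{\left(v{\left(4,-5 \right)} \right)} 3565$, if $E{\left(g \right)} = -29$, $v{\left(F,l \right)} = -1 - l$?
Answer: $-103385$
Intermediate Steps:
$E{\left(v{\left(4,-5 \right)} \right)} 3565 = \left(-29\right) 3565 = -103385$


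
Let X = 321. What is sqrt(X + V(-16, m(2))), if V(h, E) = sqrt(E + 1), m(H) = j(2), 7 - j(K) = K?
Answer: sqrt(321 + sqrt(6)) ≈ 17.985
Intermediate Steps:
j(K) = 7 - K
m(H) = 5 (m(H) = 7 - 1*2 = 7 - 2 = 5)
V(h, E) = sqrt(1 + E)
sqrt(X + V(-16, m(2))) = sqrt(321 + sqrt(1 + 5)) = sqrt(321 + sqrt(6))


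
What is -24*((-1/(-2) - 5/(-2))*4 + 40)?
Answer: -1248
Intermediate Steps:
-24*((-1/(-2) - 5/(-2))*4 + 40) = -24*((-1*(-½) - 5*(-½))*4 + 40) = -24*((½ + 5/2)*4 + 40) = -24*(3*4 + 40) = -24*(12 + 40) = -24*52 = -1248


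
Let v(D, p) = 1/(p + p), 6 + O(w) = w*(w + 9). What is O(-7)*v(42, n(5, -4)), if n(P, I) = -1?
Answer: 10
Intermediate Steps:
O(w) = -6 + w*(9 + w) (O(w) = -6 + w*(w + 9) = -6 + w*(9 + w))
v(D, p) = 1/(2*p)
O(-7)*v(42, n(5, -4)) = (-6 + (-7)**2 + 9*(-7))*((1/2)/(-1)) = (-6 + 49 - 63)*((1/2)*(-1)) = -20*(-1/2) = 10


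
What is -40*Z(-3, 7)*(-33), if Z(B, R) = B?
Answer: -3960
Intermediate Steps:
-40*Z(-3, 7)*(-33) = -40*(-3)*(-33) = 120*(-33) = -3960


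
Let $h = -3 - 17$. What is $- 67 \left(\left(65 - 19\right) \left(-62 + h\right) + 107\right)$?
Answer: $245555$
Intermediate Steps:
$h = -20$ ($h = -3 - 17 = -20$)
$- 67 \left(\left(65 - 19\right) \left(-62 + h\right) + 107\right) = - 67 \left(\left(65 - 19\right) \left(-62 - 20\right) + 107\right) = - 67 \left(46 \left(-82\right) + 107\right) = - 67 \left(-3772 + 107\right) = \left(-67\right) \left(-3665\right) = 245555$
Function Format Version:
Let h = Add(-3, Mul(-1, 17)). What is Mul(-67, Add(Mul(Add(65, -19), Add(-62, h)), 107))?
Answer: 245555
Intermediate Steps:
h = -20 (h = Add(-3, -17) = -20)
Mul(-67, Add(Mul(Add(65, -19), Add(-62, h)), 107)) = Mul(-67, Add(Mul(Add(65, -19), Add(-62, -20)), 107)) = Mul(-67, Add(Mul(46, -82), 107)) = Mul(-67, Add(-3772, 107)) = Mul(-67, -3665) = 245555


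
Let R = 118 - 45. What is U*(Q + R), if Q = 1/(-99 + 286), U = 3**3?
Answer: 368604/187 ≈ 1971.1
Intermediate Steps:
R = 73
U = 27
Q = 1/187 ≈ 0.0053476
U*(Q + R) = 27*(1/187 + 73) = 27*(13652/187) = 368604/187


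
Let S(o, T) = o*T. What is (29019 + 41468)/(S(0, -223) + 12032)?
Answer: 70487/12032 ≈ 5.8583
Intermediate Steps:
S(o, T) = T*o
(29019 + 41468)/(S(0, -223) + 12032) = (29019 + 41468)/(-223*0 + 12032) = 70487/(0 + 12032) = 70487/12032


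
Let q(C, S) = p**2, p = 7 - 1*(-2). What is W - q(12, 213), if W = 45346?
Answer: 45265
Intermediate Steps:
p = 9 (p = 7 + 2 = 9)
q(C, S) = 81 (q(C, S) = 9**2 = 81)
W - q(12, 213) = 45346 - 1*81 = 45346 - 81 = 45265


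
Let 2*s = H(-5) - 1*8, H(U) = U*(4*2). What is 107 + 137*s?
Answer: -3181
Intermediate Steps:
H(U) = 8*U (H(U) = U*8 = 8*U)
s = -24 (s = (8*(-5) - 1*8)/2 = (-40 - 8)/2 = (½)*(-48) = -24)
107 + 137*s = 107 + 137*(-24) = 107 - 3288 = -3181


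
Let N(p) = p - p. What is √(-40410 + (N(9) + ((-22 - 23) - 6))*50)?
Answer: 4*I*√2685 ≈ 207.27*I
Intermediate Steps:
N(p) = 0
√(-40410 + (N(9) + ((-22 - 23) - 6))*50) = √(-40410 + (0 + ((-22 - 23) - 6))*50) = √(-40410 + (0 + (-45 - 6))*50) = √(-40410 + (0 - 51)*50) = √(-40410 - 51*50) = √(-40410 - 2550) = √(-42960) = 4*I*√2685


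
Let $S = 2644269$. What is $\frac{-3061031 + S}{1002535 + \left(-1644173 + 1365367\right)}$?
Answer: $- \frac{416762}{723729} \approx -0.57585$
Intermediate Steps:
$\frac{-3061031 + S}{1002535 + \left(-1644173 + 1365367\right)} = \frac{-3061031 + 2644269}{1002535 + \left(-1644173 + 1365367\right)} = - \frac{416762}{1002535 - 278806} = - \frac{416762}{723729}$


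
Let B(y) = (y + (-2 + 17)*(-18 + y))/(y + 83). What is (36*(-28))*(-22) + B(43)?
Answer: 1397297/63 ≈ 22179.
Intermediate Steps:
B(y) = (-270 + 16*y)/(83 + y) (B(y) = (y + 15*(-18 + y))/(83 + y) = (y + (-270 + 15*y))/(83 + y) = (-270 + 16*y)/(83 + y))
(36*(-28))*(-22) + B(43) = (36*(-28))*(-22) + 2*(-135 + 8*43)/(83 + 43) = -1008*(-22) + 2*(-135 + 344)/126 = 22176 + 2*(1/126)*209 = 22176 + 209/63 = 1397297/63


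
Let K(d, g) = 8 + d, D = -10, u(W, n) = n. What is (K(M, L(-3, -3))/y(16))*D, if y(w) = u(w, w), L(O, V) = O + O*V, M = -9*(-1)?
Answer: -85/8 ≈ -10.625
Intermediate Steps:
M = 9
y(w) = w
(K(M, L(-3, -3))/y(16))*D = ((8 + 9)/16)*(-10) = (17*(1/16))*(-10) = (17/16)*(-10) = -85/8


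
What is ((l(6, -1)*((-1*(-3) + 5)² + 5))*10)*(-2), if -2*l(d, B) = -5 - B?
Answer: -2760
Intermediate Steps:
l(d, B) = 5/2 + B/2 (l(d, B) = -(-5 - B)/2 = 5/2 + B/2)
((l(6, -1)*((-1*(-3) + 5)² + 5))*10)*(-2) = (((5/2 + (½)*(-1))*((-1*(-3) + 5)² + 5))*10)*(-2) = (((5/2 - ½)*((3 + 5)² + 5))*10)*(-2) = ((2*(8² + 5))*10)*(-2) = ((2*(64 + 5))*10)*(-2) = ((2*69)*10)*(-2) = (138*10)*(-2) = 1380*(-2) = -2760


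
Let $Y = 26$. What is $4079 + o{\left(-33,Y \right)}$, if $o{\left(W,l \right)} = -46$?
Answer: $4033$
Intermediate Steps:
$4079 + o{\left(-33,Y \right)} = 4079 - 46 = 4033$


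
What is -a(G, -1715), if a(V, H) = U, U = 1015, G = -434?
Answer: -1015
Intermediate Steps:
a(V, H) = 1015
-a(G, -1715) = -1*1015 = -1015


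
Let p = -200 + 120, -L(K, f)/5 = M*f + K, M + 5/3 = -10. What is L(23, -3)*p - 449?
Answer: 22751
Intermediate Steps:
M = -35/3 (M = -5/3 - 10 = -35/3 ≈ -11.667)
L(K, f) = -5*K + 175*f/3 (L(K, f) = -5*(-35*f/3 + K) = -5*(K - 35*f/3) = -5*K + 175*f/3)
p = -80
L(23, -3)*p - 449 = (-5*23 + (175/3)*(-3))*(-80) - 449 = (-115 - 175)*(-80) - 449 = -290*(-80) - 449 = 23200 - 449 = 22751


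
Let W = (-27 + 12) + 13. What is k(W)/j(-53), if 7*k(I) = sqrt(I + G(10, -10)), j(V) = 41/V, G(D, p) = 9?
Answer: -53*sqrt(7)/287 ≈ -0.48859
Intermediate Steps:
W = -2 (W = -15 + 13 = -2)
k(I) = sqrt(9 + I)/7 (k(I) = sqrt(I + 9)/7 = sqrt(9 + I)/7)
k(W)/j(-53) = (sqrt(9 - 2)/7)/((41/(-53))) = (sqrt(7)/7)/((41*(-1/53))) = (sqrt(7)/7)/(-41/53) = (sqrt(7)/7)*(-53/41) = -53*sqrt(7)/287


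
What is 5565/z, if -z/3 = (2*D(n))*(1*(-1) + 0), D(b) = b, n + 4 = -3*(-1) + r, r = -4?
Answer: -371/2 ≈ -185.50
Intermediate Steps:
n = -5 (n = -4 + (-3*(-1) - 4) = -4 + (3 - 4) = -4 - 1 = -5)
z = -30 (z = -3*2*(-5)*(1*(-1) + 0) = -(-30)*(-1 + 0) = -(-30)*(-1) = -3*10 = -30)
5565/z = 5565/(-30) = 5565*(-1/30) = -371/2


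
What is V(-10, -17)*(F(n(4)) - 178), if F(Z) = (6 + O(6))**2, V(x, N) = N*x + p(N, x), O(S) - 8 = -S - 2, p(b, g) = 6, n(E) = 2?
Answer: -24992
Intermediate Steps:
O(S) = 6 - S (O(S) = 8 + (-S - 2) = 8 + (-2 - S) = 6 - S)
V(x, N) = 6 + N*x (V(x, N) = N*x + 6 = 6 + N*x)
F(Z) = 36 (F(Z) = (6 + (6 - 1*6))**2 = (6 + (6 - 6))**2 = (6 + 0)**2 = 6**2 = 36)
V(-10, -17)*(F(n(4)) - 178) = (6 - 17*(-10))*(36 - 178) = (6 + 170)*(-142) = 176*(-142) = -24992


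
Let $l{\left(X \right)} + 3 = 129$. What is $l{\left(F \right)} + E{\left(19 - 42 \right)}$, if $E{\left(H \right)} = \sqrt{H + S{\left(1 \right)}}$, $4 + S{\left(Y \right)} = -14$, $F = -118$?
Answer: $126 + i \sqrt{41} \approx 126.0 + 6.4031 i$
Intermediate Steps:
$S{\left(Y \right)} = -18$ ($S{\left(Y \right)} = -4 - 14 = -18$)
$E{\left(H \right)} = \sqrt{-18 + H}$ ($E{\left(H \right)} = \sqrt{H - 18} = \sqrt{-18 + H}$)
$l{\left(X \right)} = 126$ ($l{\left(X \right)} = -3 + 129 = 126$)
$l{\left(F \right)} + E{\left(19 - 42 \right)} = 126 + \sqrt{-18 + \left(19 - 42\right)} = 126 + \sqrt{-18 - 23} = 126 + \sqrt{-41} = 126 + i \sqrt{41}$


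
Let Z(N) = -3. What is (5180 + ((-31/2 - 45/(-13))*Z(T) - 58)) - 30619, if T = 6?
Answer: -661983/26 ≈ -25461.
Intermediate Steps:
(5180 + ((-31/2 - 45/(-13))*Z(T) - 58)) - 30619 = (5180 + ((-31/2 - 45/(-13))*(-3) - 58)) - 30619 = (5180 + ((-31*½ - 45*(-1/13))*(-3) - 58)) - 30619 = (5180 + ((-31/2 + 45/13)*(-3) - 58)) - 30619 = (5180 + (-313/26*(-3) - 58)) - 30619 = (5180 + (939/26 - 58)) - 30619 = (5180 - 569/26) - 30619 = 134111/26 - 30619 = -661983/26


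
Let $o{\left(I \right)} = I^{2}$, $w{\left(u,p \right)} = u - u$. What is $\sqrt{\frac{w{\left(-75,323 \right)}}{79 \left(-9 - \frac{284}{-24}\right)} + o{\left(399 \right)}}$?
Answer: $399$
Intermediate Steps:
$w{\left(u,p \right)} = 0$
$\sqrt{\frac{w{\left(-75,323 \right)}}{79 \left(-9 - \frac{284}{-24}\right)} + o{\left(399 \right)}} = \sqrt{\frac{0}{79 \left(-9 - \frac{284}{-24}\right)} + 399^{2}} = \sqrt{\frac{0}{79 \left(-9 - - \frac{71}{6}\right)} + 159201} = \sqrt{\frac{0}{79 \left(-9 + \frac{71}{6}\right)} + 159201} = \sqrt{\frac{0}{79 \cdot \frac{17}{6}} + 159201} = \sqrt{\frac{0}{\frac{1343}{6}} + 159201} = \sqrt{0 \cdot \frac{6}{1343} + 159201} = \sqrt{0 + 159201} = \sqrt{159201} = 399$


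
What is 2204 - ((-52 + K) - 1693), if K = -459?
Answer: 4408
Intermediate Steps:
2204 - ((-52 + K) - 1693) = 2204 - ((-52 - 459) - 1693) = 2204 - (-511 - 1693) = 2204 - 1*(-2204) = 2204 + 2204 = 4408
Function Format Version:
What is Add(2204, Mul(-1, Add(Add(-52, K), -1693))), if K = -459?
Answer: 4408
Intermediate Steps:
Add(2204, Mul(-1, Add(Add(-52, K), -1693))) = Add(2204, Mul(-1, Add(Add(-52, -459), -1693))) = Add(2204, Mul(-1, Add(-511, -1693))) = Add(2204, Mul(-1, -2204)) = Add(2204, 2204) = 4408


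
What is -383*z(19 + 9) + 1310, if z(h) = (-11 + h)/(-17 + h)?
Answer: 7899/11 ≈ 718.09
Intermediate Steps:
z(h) = (-11 + h)/(-17 + h)
-383*z(19 + 9) + 1310 = -383*(-11 + (19 + 9))/(-17 + (19 + 9)) + 1310 = -383*(-11 + 28)/(-17 + 28) + 1310 = -383*17/11 + 1310 = -6511/11 + 1310 = 7899/11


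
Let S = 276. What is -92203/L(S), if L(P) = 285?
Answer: -92203/285 ≈ -323.52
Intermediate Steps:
-92203/L(S) = -92203/285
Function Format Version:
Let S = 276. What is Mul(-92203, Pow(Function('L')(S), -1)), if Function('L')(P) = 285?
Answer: Rational(-92203, 285) ≈ -323.52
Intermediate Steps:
Mul(-92203, Pow(Function('L')(S), -1)) = Mul(-92203, Pow(285, -1)) = Mul(-92203, Rational(1, 285)) = Rational(-92203, 285)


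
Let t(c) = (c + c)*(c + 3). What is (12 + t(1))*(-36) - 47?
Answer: -767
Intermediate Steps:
t(c) = 2*c*(3 + c) (t(c) = (2*c)*(3 + c) = 2*c*(3 + c))
(12 + t(1))*(-36) - 47 = (12 + 2*1*(3 + 1))*(-36) - 47 = (12 + 2*1*4)*(-36) - 47 = (12 + 8)*(-36) - 47 = 20*(-36) - 47 = -720 - 47 = -767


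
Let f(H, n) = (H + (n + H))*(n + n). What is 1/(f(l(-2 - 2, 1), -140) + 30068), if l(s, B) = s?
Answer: 1/71508 ≈ 1.3984e-5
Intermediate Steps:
f(H, n) = 2*n*(n + 2*H) (f(H, n) = (H + (H + n))*(2*n) = (n + 2*H)*(2*n) = 2*n*(n + 2*H))
1/(f(l(-2 - 2, 1), -140) + 30068) = 1/(2*(-140)*(-140 + 2*(-2 - 2)) + 30068) = 1/(2*(-140)*(-140 + 2*(-4)) + 30068) = 1/(2*(-140)*(-140 - 8) + 30068) = 1/(2*(-140)*(-148) + 30068) = 1/(41440 + 30068) = 1/71508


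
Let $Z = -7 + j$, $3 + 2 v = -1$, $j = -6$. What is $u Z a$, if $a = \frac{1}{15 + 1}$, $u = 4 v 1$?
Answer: $\frac{13}{2} \approx 6.5$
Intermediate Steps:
$v = -2$ ($v = - \frac{3}{2} + \frac{1}{2} \left(-1\right) = - \frac{3}{2} - \frac{1}{2} = -2$)
$Z = -13$ ($Z = -7 - 6 = -13$)
$u = -8$ ($u = 4 \left(-2\right) 1 = \left(-8\right) 1 = -8$)
$a = \frac{1}{16} \approx 0.0625$
$u Z a = \left(-8\right) \left(-13\right) \frac{1}{16} = 104 \cdot \frac{1}{16} = \frac{13}{2}$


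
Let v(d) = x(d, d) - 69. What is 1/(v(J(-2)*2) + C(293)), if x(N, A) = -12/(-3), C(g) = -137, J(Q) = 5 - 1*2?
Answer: -1/202 ≈ -0.0049505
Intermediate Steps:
J(Q) = 3 (J(Q) = 5 - 2 = 3)
x(N, A) = 4 (x(N, A) = -12*(-⅓) = 4)
v(d) = -65 (v(d) = 4 - 69 = -65)
1/(v(J(-2)*2) + C(293)) = 1/(-65 - 137) = 1/(-202) = -1/202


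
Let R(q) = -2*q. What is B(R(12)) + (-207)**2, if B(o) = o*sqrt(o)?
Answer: 42849 - 48*I*sqrt(6) ≈ 42849.0 - 117.58*I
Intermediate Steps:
B(o) = o**(3/2)
B(R(12)) + (-207)**2 = (-2*12)**(3/2) + (-207)**2 = (-24)**(3/2) + 42849 = -48*I*sqrt(6) + 42849 = 42849 - 48*I*sqrt(6)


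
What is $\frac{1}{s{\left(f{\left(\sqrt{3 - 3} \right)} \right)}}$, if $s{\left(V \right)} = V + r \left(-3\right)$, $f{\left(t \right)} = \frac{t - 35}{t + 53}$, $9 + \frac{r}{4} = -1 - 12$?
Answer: $\frac{53}{13957} \approx 0.0037974$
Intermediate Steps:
$r = -88$ ($r = -36 + 4 \left(-1 - 12\right) = -36 + 4 \left(-13\right) = -36 - 52 = -88$)
$f{\left(t \right)} = \frac{-35 + t}{53 + t}$
$s{\left(V \right)} = 264 + V$ ($s{\left(V \right)} = V - -264 = V + 264 = 264 + V$)
$\frac{1}{s{\left(f{\left(\sqrt{3 - 3} \right)} \right)}} = \frac{1}{264 + \frac{-35 + \sqrt{3 - 3}}{53 + \sqrt{3 - 3}}} = \frac{1}{264 + \frac{-35 + \sqrt{0}}{53 + \sqrt{0}}} = \frac{1}{264 + \frac{-35 + 0}{53 + 0}} = \frac{1}{264 + \frac{1}{53} \left(-35\right)} = \frac{1}{264 - \frac{35}{53}} = \frac{1}{\frac{13957}{53}} = \frac{53}{13957}$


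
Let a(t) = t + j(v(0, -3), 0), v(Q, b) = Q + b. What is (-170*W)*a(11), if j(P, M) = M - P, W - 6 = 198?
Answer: -485520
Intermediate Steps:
W = 204 (W = 6 + 198 = 204)
a(t) = 3 + t (a(t) = t + (0 - (0 - 3)) = t + (0 - 1*(-3)) = t + (0 + 3) = t + 3 = 3 + t)
(-170*W)*a(11) = (-170*204)*(3 + 11) = -34680*14 = -485520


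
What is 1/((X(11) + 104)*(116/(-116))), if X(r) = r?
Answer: -1/115 ≈ -0.0086956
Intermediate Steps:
1/((X(11) + 104)*(116/(-116))) = 1/((11 + 104)*(116/(-116))) = 1/(115*(116*(-1/116))) = 1/(115*(-1)) = 1/(-115) = -1/115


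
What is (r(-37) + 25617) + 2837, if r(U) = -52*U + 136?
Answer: 30514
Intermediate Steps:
r(U) = 136 - 52*U
(r(-37) + 25617) + 2837 = ((136 - 52*(-37)) + 25617) + 2837 = ((136 + 1924) + 25617) + 2837 = (2060 + 25617) + 2837 = 27677 + 2837 = 30514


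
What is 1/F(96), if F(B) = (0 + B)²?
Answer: 1/9216 ≈ 0.00010851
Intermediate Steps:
F(B) = B²
1/F(96) = 1/(96²) = 1/9216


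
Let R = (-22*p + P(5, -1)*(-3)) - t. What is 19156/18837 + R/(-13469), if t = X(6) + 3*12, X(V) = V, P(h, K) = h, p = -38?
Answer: 243338141/253715553 ≈ 0.95910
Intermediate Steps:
t = 42 (t = 6 + 3*12 = 6 + 36 = 42)
R = 779 (R = (-22*(-38) + 5*(-3)) - 1*42 = (836 - 15) - 42 = 821 - 42 = 779)
19156/18837 + R/(-13469) = 19156/18837 + 779/(-13469) = 19156*(1/18837) + 779*(-1/13469) = 19156/18837 - 779/13469 = 243338141/253715553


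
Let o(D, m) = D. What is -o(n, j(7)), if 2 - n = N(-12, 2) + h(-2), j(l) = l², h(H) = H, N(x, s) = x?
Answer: -16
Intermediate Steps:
n = 16 (n = 2 - (-12 - 2) = 2 - 1*(-14) = 2 + 14 = 16)
-o(n, j(7)) = -1*16 = -16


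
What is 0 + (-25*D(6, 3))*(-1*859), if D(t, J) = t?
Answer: 128850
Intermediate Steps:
0 + (-25*D(6, 3))*(-1*859) = 0 + (-25*6)*(-1*859) = 0 - 150*(-859) = 0 + 128850 = 128850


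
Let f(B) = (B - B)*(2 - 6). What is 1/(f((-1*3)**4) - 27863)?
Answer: -1/27863 ≈ -3.5890e-5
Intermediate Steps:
f(B) = 0 (f(B) = 0*(-4) = 0)
1/(f((-1*3)**4) - 27863) = 1/(0 - 27863) = 1/(-27863) = -1/27863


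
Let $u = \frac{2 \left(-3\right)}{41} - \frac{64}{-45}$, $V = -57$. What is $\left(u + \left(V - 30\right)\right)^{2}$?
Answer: $\frac{25014901921}{3404025} \approx 7348.6$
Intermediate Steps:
$u = \frac{2354}{1845}$ ($u = \left(-6\right) \frac{1}{41} - - \frac{64}{45} = - \frac{6}{41} + \frac{64}{45} = \frac{2354}{1845} \approx 1.2759$)
$\left(u + \left(V - 30\right)\right)^{2} = \left(\frac{2354}{1845} - 87\right)^{2} = \left(- \frac{158161}{1845}\right)^{2} = \frac{25014901921}{3404025}$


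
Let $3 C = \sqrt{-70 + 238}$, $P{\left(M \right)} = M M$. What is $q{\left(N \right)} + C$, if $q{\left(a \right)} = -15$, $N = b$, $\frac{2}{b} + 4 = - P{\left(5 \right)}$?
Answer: $-15 + \frac{2 \sqrt{42}}{3} \approx -10.68$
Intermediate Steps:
$P{\left(M \right)} = M^{2}$
$b = - \frac{2}{29}$ ($b = \frac{2}{-4 - 5^{2}} = \frac{2}{-4 - 25} = \frac{2}{-29} = 2 \left(- \frac{1}{29}\right) = - \frac{2}{29} \approx -0.068966$)
$C = \frac{2 \sqrt{42}}{3}$ ($C = \frac{\sqrt{-70 + 238}}{3} = \frac{\sqrt{168}}{3} = \frac{2 \sqrt{42}}{3} \approx 4.3205$)
$N = - \frac{2}{29} \approx -0.068966$
$q{\left(N \right)} + C = -15 + \frac{2 \sqrt{42}}{3}$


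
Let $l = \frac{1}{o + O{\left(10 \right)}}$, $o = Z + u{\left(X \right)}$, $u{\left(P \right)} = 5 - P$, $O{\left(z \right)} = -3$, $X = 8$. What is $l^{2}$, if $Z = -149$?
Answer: $\frac{1}{24025} \approx 4.1623 \cdot 10^{-5}$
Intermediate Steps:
$o = -152$ ($o = -149 + \left(5 - 8\right) = -149 - 3 = -152$)
$l = - \frac{1}{155}$ ($l = \frac{1}{-152 - 3} = \frac{1}{-155} = - \frac{1}{155} \approx -0.0064516$)
$l^{2} = \left(- \frac{1}{155}\right)^{2} = \frac{1}{24025}$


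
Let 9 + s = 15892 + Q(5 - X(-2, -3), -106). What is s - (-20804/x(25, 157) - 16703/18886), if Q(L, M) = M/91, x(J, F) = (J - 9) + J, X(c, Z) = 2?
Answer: 164986991817/10066238 ≈ 16390.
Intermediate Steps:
x(J, F) = -9 + 2*J (x(J, F) = (-9 + J) + J = -9 + 2*J)
Q(L, M) = M/91 (Q(L, M) = M*(1/91) = M/91)
s = 1445247/91 (s = -9 + (15892 + (1/91)*(-106)) = -9 + (15892 - 106/91) = -9 + 1446066/91 = 1445247/91 ≈ 15882.)
s - (-20804/x(25, 157) - 16703/18886) = 1445247/91 - (-20804/(-9 + 2*25) - 16703/18886) = 1445247/91 - (-20804/(-9 + 50) - 16703*1/18886) = 1445247/91 - (-20804/41 - 16703/18886) = 1445247/91 - 1*(-393589167/774326) = 1445247/91 + 393589167/774326 = 164986991817/10066238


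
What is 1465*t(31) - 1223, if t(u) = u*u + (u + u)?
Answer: 1497472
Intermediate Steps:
t(u) = u² + 2*u
1465*t(31) - 1223 = 1465*(31*(2 + 31)) - 1223 = 1465*(31*33) - 1223 = 1465*1023 - 1223 = 1498695 - 1223 = 1497472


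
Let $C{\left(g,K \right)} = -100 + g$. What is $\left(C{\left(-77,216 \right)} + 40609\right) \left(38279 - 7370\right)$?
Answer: $1249712688$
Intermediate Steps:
$\left(C{\left(-77,216 \right)} + 40609\right) \left(38279 - 7370\right) = \left(\left(-100 - 77\right) + 40609\right) \left(38279 - 7370\right) = \left(-177 + 40609\right) 30909 = 40432 \cdot 30909 = 1249712688$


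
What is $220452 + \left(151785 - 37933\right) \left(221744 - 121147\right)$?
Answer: $11453390096$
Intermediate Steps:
$220452 + \left(151785 - 37933\right) \left(221744 - 121147\right) = 220452 + 113852 \cdot 100597 = 220452 + 11453169644 = 11453390096$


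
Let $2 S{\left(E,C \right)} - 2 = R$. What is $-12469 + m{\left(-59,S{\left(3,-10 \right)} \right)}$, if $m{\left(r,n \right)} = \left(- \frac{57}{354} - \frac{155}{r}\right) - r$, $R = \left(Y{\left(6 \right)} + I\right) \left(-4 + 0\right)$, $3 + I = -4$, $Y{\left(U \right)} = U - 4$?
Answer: $- \frac{1464089}{118} \approx -12408.0$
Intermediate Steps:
$Y{\left(U \right)} = -4 + U$
$I = -7$ ($I = -3 - 4 = -7$)
$R = 20$ ($R = \left(\left(-4 + 6\right) - 7\right) \left(-4 + 0\right) = \left(2 - 7\right) \left(-4\right) = \left(-5\right) \left(-4\right) = 20$)
$S{\left(E,C \right)} = 11$ ($S{\left(E,C \right)} = 1 + \frac{1}{2} \cdot 20 = 1 + 10 = 11$)
$m{\left(r,n \right)} = - \frac{19}{118} - r - \frac{155}{r}$ ($m{\left(r,n \right)} = \left(\left(-57\right) \frac{1}{354} - \frac{155}{r}\right) - r = \left(- \frac{19}{118} - \frac{155}{r}\right) - r = - \frac{19}{118} - r - \frac{155}{r}$)
$-12469 + m{\left(-59,S{\left(3,-10 \right)} \right)} = -12469 - \left(- \frac{6943}{118} - \frac{155}{59}\right) = -12469 - - \frac{7253}{118} = -12469 + \left(- \frac{19}{118} + 59 + \frac{155}{59}\right) = -12469 + \frac{7253}{118} = - \frac{1464089}{118}$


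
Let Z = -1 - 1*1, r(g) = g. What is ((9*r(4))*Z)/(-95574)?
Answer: 12/15929 ≈ 0.00075334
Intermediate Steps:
Z = -2 (Z = -1 - 1 = -2)
((9*r(4))*Z)/(-95574) = ((9*4)*(-2))/(-95574) = (36*(-2))*(-1/95574) = -72*(-1/95574) = 12/15929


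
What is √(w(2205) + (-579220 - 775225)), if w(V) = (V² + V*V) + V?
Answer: √8371810 ≈ 2893.4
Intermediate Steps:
w(V) = V + 2*V² (w(V) = (V² + V²) + V = 2*V² + V = V + 2*V²)
√(w(2205) + (-579220 - 775225)) = √(2205*(1 + 2*2205) + (-579220 - 775225)) = √(2205*(1 + 4410) - 1354445) = √(2205*4411 - 1354445) = √(9726255 - 1354445) = √8371810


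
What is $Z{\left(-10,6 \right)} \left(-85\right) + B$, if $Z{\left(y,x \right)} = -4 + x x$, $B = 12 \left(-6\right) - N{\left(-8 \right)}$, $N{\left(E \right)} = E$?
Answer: $-2784$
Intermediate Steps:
$B = -64$ ($B = 12 \left(-6\right) - -8 = -72 + 8 = -64$)
$Z{\left(y,x \right)} = -4 + x^{2}$
$Z{\left(-10,6 \right)} \left(-85\right) + B = \left(-4 + 6^{2}\right) \left(-85\right) - 64 = \left(-4 + 36\right) \left(-85\right) - 64 = 32 \left(-85\right) - 64 = -2720 - 64 = -2784$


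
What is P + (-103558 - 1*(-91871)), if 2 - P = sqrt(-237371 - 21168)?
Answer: -11685 - I*sqrt(258539) ≈ -11685.0 - 508.47*I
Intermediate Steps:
P = 2 - I*sqrt(258539) (P = 2 - sqrt(-237371 - 21168) = 2 - sqrt(-258539) = 2 - I*sqrt(258539) ≈ 2.0 - 508.47*I)
P + (-103558 - 1*(-91871)) = (2 - I*sqrt(258539)) + (-103558 - 1*(-91871)) = (2 - I*sqrt(258539)) + (-103558 + 91871) = (2 - I*sqrt(258539)) - 11687 = -11685 - I*sqrt(258539)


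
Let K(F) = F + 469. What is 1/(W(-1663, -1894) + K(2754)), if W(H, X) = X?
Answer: 1/1329 ≈ 0.00075245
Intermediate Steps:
K(F) = 469 + F
1/(W(-1663, -1894) + K(2754)) = 1/(-1894 + (469 + 2754)) = 1/(-1894 + 3223) = 1/1329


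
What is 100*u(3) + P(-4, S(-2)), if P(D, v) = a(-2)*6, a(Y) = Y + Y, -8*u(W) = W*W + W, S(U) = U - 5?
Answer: -174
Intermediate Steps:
S(U) = -5 + U
u(W) = -W/8 - W²/8 (u(W) = -(W*W + W)/8 = -(W² + W)/8 = -(W + W²)/8 = -W/8 - W²/8)
a(Y) = 2*Y
P(D, v) = -24 (P(D, v) = (2*(-2))*6 = -4*6 = -24)
100*u(3) + P(-4, S(-2)) = 100*(-⅛*3*(1 + 3)) - 24 = 100*(-⅛*3*4) - 24 = 100*(-3/2) - 24 = -150 - 24 = -174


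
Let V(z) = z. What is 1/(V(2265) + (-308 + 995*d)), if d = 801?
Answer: 1/798952 ≈ 1.2516e-6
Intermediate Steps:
1/(V(2265) + (-308 + 995*d)) = 1/(2265 + (-308 + 995*801)) = 1/(2265 + (-308 + 796995)) = 1/(2265 + 796687) = 1/798952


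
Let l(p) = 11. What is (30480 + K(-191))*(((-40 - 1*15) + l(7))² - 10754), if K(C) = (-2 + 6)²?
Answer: -268913728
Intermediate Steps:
K(C) = 16 (K(C) = 4² = 16)
(30480 + K(-191))*(((-40 - 1*15) + l(7))² - 10754) = (30480 + 16)*(((-40 - 1*15) + 11)² - 10754) = 30496*(((-40 - 15) + 11)² - 10754) = 30496*((-55 + 11)² - 10754) = 30496*((-44)² - 10754) = 30496*(1936 - 10754) = 30496*(-8818) = -268913728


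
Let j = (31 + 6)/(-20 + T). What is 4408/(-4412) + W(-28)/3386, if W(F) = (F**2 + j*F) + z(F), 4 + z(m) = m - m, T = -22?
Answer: -4265737/5602137 ≈ -0.76145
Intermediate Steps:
j = -37/42 (j = (31 + 6)/(-20 - 22) = 37/(-42) = 37*(-1/42) = -37/42 ≈ -0.88095)
z(m) = -4 (z(m) = -4 + (m - m) = -4 + 0 = -4)
W(F) = -4 + F**2 - 37*F/42 (W(F) = (F**2 - 37*F/42) - 4 = -4 + F**2 - 37*F/42)
4408/(-4412) + W(-28)/3386 = 4408/(-4412) + (-4 + (-28)**2 - 37/42*(-28))/3386 = 4408*(-1/4412) + (-4 + 784 + 74/3)*(1/3386) = -1102/1103 + (2414/3)*(1/3386) = -1102/1103 + 1207/5079 = -4265737/5602137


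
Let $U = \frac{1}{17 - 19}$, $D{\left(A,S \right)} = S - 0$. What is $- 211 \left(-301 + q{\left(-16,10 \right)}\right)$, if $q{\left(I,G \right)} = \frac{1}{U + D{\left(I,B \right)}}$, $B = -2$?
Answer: $\frac{317977}{5} \approx 63595.0$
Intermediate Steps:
$D{\left(A,S \right)} = S$ ($D{\left(A,S \right)} = S + 0 = S$)
$U = - \frac{1}{2}$ ($U = \frac{1}{-2} = - \frac{1}{2} \approx -0.5$)
$q{\left(I,G \right)} = - \frac{2}{5}$ ($q{\left(I,G \right)} = \frac{1}{- \frac{1}{2} - 2} = \frac{1}{- \frac{5}{2}} = - \frac{2}{5}$)
$- 211 \left(-301 + q{\left(-16,10 \right)}\right) = - 211 \left(-301 - \frac{2}{5}\right) = \left(-211\right) \left(- \frac{1507}{5}\right) = \frac{317977}{5}$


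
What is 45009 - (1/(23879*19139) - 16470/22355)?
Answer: 91970070775830002/2043337229251 ≈ 45010.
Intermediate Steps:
45009 - (1/(23879*19139) - 16470/22355) = 45009 - ((1/23879)*(1/19139) - 16470*1/22355) = 45009 - (1/457020181 - 3294/4471) = 45009 - 1*(-1505424471743/2043337229251) = 45009 + 1505424471743/2043337229251 = 91970070775830002/2043337229251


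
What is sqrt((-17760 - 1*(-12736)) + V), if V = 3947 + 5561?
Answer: 2*sqrt(1121) ≈ 66.963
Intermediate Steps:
V = 9508
sqrt((-17760 - 1*(-12736)) + V) = sqrt((-17760 - 1*(-12736)) + 9508) = sqrt((-17760 + 12736) + 9508) = sqrt(-5024 + 9508) = sqrt(4484) = 2*sqrt(1121)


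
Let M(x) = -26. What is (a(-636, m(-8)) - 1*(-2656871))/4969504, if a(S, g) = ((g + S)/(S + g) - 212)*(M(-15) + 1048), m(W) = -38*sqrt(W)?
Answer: 2441229/4969504 ≈ 0.49124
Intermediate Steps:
a(S, g) = -215642 (a(S, g) = ((g + S)/(S + g) - 212)*(-26 + 1048) = ((S + g)/(S + g) - 212)*1022 = (1 - 212)*1022 = -211*1022 = -215642)
(a(-636, m(-8)) - 1*(-2656871))/4969504 = (-215642 - 1*(-2656871))/4969504 = (-215642 + 2656871)*(1/4969504) = 2441229*(1/4969504) = 2441229/4969504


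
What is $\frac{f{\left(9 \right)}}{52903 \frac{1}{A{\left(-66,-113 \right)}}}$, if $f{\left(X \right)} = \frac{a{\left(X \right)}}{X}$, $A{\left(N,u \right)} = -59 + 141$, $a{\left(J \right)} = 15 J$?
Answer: $\frac{1230}{52903} \approx 0.02325$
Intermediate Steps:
$A{\left(N,u \right)} = 82$
$f{\left(X \right)} = 15$ ($f{\left(X \right)} = \frac{15 X}{X} = 15$)
$\frac{f{\left(9 \right)}}{52903 \frac{1}{A{\left(-66,-113 \right)}}} = \frac{15}{52903 \cdot \frac{1}{82}} = \frac{15}{\frac{52903}{82}} = 15 \cdot \frac{82}{52903} = \frac{1230}{52903}$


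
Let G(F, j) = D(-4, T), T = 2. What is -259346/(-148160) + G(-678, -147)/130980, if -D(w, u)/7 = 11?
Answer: 848943269/485149920 ≈ 1.7499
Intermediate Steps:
D(w, u) = -77 (D(w, u) = -7*11 = -77)
G(F, j) = -77
-259346/(-148160) + G(-678, -147)/130980 = -259346/(-148160) - 77/130980 = -259346*(-1/148160) - 77*1/130980 = 129673/74080 - 77/130980 = 848943269/485149920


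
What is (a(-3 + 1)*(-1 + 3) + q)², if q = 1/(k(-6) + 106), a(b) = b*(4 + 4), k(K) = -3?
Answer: 10857025/10609 ≈ 1023.4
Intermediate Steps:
a(b) = 8*b (a(b) = b*8 = 8*b)
q = 1/103 (q = 1/(-3 + 106) = 1/103 ≈ 0.0097087)
(a(-3 + 1)*(-1 + 3) + q)² = ((8*(-3 + 1))*(-1 + 3) + 1/103)² = ((8*(-2))*2 + 1/103)² = (-16*2 + 1/103)² = (-32 + 1/103)² = (-3295/103)² = 10857025/10609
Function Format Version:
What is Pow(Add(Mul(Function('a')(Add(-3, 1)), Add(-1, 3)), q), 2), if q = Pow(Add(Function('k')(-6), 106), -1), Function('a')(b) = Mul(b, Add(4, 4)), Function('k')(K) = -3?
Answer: Rational(10857025, 10609) ≈ 1023.4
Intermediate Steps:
Function('a')(b) = Mul(8, b) (Function('a')(b) = Mul(b, 8) = Mul(8, b))
q = Rational(1, 103) (q = Pow(Add(-3, 106), -1) = Pow(103, -1) = Rational(1, 103) ≈ 0.0097087)
Pow(Add(Mul(Function('a')(Add(-3, 1)), Add(-1, 3)), q), 2) = Pow(Add(Mul(Mul(8, Add(-3, 1)), Add(-1, 3)), Rational(1, 103)), 2) = Pow(Add(Mul(Mul(8, -2), 2), Rational(1, 103)), 2) = Pow(Add(Mul(-16, 2), Rational(1, 103)), 2) = Pow(Add(-32, Rational(1, 103)), 2) = Pow(Rational(-3295, 103), 2) = Rational(10857025, 10609)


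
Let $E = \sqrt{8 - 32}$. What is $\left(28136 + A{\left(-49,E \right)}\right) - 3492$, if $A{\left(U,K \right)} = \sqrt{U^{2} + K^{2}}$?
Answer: $24644 + \sqrt{2377} \approx 24693.0$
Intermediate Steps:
$E = 2 i \sqrt{6}$ ($E = \sqrt{-24} = 2 i \sqrt{6} \approx 4.899 i$)
$A{\left(U,K \right)} = \sqrt{K^{2} + U^{2}}$
$\left(28136 + A{\left(-49,E \right)}\right) - 3492 = \left(28136 + \sqrt{\left(2 i \sqrt{6}\right)^{2} + \left(-49\right)^{2}}\right) - 3492 = \left(28136 + \sqrt{-24 + 2401}\right) - 3492 = \left(28136 + \sqrt{2377}\right) - 3492 = 24644 + \sqrt{2377}$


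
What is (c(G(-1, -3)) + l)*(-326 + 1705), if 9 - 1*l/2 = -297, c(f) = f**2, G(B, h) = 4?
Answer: 866012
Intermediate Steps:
l = 612 (l = 18 - 2*(-297) = 18 + 594 = 612)
(c(G(-1, -3)) + l)*(-326 + 1705) = (4**2 + 612)*(-326 + 1705) = (16 + 612)*1379 = 628*1379 = 866012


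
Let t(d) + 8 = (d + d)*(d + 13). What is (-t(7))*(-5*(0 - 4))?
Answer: -5440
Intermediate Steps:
t(d) = -8 + 2*d*(13 + d) (t(d) = -8 + (d + d)*(d + 13) = -8 + (2*d)*(13 + d) = -8 + 2*d*(13 + d))
(-t(7))*(-5*(0 - 4)) = (-(-8 + 2*7² + 26*7))*(-5*(0 - 4)) = (-(-8 + 2*49 + 182))*(-5*(-4)) = -(-8 + 98 + 182)*20 = -1*272*20 = -272*20 = -5440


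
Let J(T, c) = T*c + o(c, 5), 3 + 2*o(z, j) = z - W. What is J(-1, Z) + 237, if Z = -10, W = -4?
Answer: 485/2 ≈ 242.50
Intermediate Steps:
o(z, j) = ½ + z/2 (o(z, j) = -3/2 + (z - 1*(-4))/2 = -3/2 + (z + 4)/2 = -3/2 + (4 + z)/2 = -3/2 + (2 + z/2) = ½ + z/2)
J(T, c) = ½ + c/2 + T*c (J(T, c) = T*c + (½ + c/2) = ½ + c/2 + T*c)
J(-1, Z) + 237 = (½ + (½)*(-10) - 1*(-10)) + 237 = (½ - 5 + 10) + 237 = 11/2 + 237 = 485/2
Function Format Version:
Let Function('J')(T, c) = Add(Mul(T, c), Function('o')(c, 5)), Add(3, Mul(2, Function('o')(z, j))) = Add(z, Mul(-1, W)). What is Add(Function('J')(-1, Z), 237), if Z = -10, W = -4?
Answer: Rational(485, 2) ≈ 242.50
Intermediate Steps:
Function('o')(z, j) = Add(Rational(1, 2), Mul(Rational(1, 2), z)) (Function('o')(z, j) = Add(Rational(-3, 2), Mul(Rational(1, 2), Add(z, Mul(-1, -4)))) = Add(Rational(-3, 2), Mul(Rational(1, 2), Add(z, 4))) = Add(Rational(-3, 2), Mul(Rational(1, 2), Add(4, z))) = Add(Rational(-3, 2), Add(2, Mul(Rational(1, 2), z))) = Add(Rational(1, 2), Mul(Rational(1, 2), z)))
Function('J')(T, c) = Add(Rational(1, 2), Mul(Rational(1, 2), c), Mul(T, c)) (Function('J')(T, c) = Add(Mul(T, c), Add(Rational(1, 2), Mul(Rational(1, 2), c))) = Add(Rational(1, 2), Mul(Rational(1, 2), c), Mul(T, c)))
Add(Function('J')(-1, Z), 237) = Add(Add(Rational(1, 2), Mul(Rational(1, 2), -10), Mul(-1, -10)), 237) = Add(Add(Rational(1, 2), -5, 10), 237) = Add(Rational(11, 2), 237) = Rational(485, 2)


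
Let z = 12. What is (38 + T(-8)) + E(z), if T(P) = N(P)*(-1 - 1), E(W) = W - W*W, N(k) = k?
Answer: -78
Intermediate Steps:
E(W) = W - W²
T(P) = -2*P (T(P) = P*(-1 - 1) = P*(-2) = -2*P)
(38 + T(-8)) + E(z) = (38 - 2*(-8)) + 12*(1 - 1*12) = (38 + 16) + 12*(1 - 12) = 54 + 12*(-11) = 54 - 132 = -78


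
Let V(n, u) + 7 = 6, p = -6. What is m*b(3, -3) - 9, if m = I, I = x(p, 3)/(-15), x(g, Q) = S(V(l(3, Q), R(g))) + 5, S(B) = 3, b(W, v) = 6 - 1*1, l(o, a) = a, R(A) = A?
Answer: -35/3 ≈ -11.667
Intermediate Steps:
V(n, u) = -1 (V(n, u) = -7 + 6 = -1)
b(W, v) = 5 (b(W, v) = 6 - 1 = 5)
x(g, Q) = 8 (x(g, Q) = 3 + 5 = 8)
I = -8/15 (I = 8/(-15) = 8*(-1/15) = -8/15 ≈ -0.53333)
m = -8/15 ≈ -0.53333
m*b(3, -3) - 9 = -8/15*5 - 9 = -8/3 - 9 = -35/3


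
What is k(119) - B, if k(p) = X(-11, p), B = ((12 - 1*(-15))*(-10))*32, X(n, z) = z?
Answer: 8759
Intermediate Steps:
B = -8640 (B = ((12 + 15)*(-10))*32 = (27*(-10))*32 = -270*32 = -8640)
k(p) = p
k(119) - B = 119 - 1*(-8640) = 119 + 8640 = 8759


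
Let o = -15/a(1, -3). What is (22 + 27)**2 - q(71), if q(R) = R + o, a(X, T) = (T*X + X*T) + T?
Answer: 6985/3 ≈ 2328.3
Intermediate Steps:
a(X, T) = T + 2*T*X (a(X, T) = (T*X + T*X) + T = 2*T*X + T = T + 2*T*X)
o = 5/3 (o = -15*(-1/(3*(1 + 2*1))) = -15*(-1/(3*(1 + 2))) = -15/((-3*3)) = -15/(-9) = -15*(-1/9) = 5/3 ≈ 1.6667)
q(R) = 5/3 + R (q(R) = R + 5/3 = 5/3 + R)
(22 + 27)**2 - q(71) = (22 + 27)**2 - (5/3 + 71) = 49**2 - 1*218/3 = 2401 - 218/3 = 6985/3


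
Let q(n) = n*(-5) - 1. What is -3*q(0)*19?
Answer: 57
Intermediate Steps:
q(n) = -1 - 5*n (q(n) = -5*n - 1 = -1 - 5*n)
-3*q(0)*19 = -3*(-1 - 5*0)*19 = -3*(-1 + 0)*19 = -3*(-1)*19 = 3*19 = 57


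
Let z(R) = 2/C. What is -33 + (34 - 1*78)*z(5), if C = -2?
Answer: 11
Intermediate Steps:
z(R) = -1 (z(R) = 2/(-2) = 2*(-½) = -1)
-33 + (34 - 1*78)*z(5) = -33 + (34 - 1*78)*(-1) = -33 + (34 - 78)*(-1) = -33 - 44*(-1) = -33 + 44 = 11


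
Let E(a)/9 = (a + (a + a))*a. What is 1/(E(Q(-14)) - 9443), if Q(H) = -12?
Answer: -1/5555 ≈ -0.00018002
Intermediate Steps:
E(a) = 27*a² (E(a) = 9*((a + (a + a))*a) = 9*((a + 2*a)*a) = 9*((3*a)*a) = 9*(3*a²) = 27*a²)
1/(E(Q(-14)) - 9443) = 1/(27*(-12)² - 9443) = 1/(27*144 - 9443) = 1/(3888 - 9443) = 1/(-5555) = -1/5555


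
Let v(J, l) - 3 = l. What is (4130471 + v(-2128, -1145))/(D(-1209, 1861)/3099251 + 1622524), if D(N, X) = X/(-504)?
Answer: 6450104824419816/2534419001278235 ≈ 2.5450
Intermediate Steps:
v(J, l) = 3 + l
D(N, X) = -X/504 (D(N, X) = X*(-1/504) = -X/504)
(4130471 + v(-2128, -1145))/(D(-1209, 1861)/3099251 + 1622524) = (4130471 + (3 - 1145))/(-1/504*1861/3099251 + 1622524) = (4130471 - 1142)/(-1861/504*1/3099251 + 1622524) = 4129329/(-1861/1562022504 + 1622524) = 4129329/(2534419001278235/1562022504) = 4129329*(1562022504/2534419001278235) = 6450104824419816/2534419001278235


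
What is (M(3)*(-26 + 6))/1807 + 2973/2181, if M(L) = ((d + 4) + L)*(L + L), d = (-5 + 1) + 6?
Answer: 1005577/1313689 ≈ 0.76546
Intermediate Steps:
d = 2 (d = -4 + 6 = 2)
M(L) = 2*L*(6 + L) (M(L) = ((2 + 4) + L)*(L + L) = (6 + L)*(2*L) = 2*L*(6 + L))
(M(3)*(-26 + 6))/1807 + 2973/2181 = ((2*3*(6 + 3))*(-26 + 6))/1807 + 2973/2181 = ((2*3*9)*(-20))*(1/1807) + 2973*(1/2181) = (54*(-20))*(1/1807) + 991/727 = -1080*1/1807 + 991/727 = -1080/1807 + 991/727 = 1005577/1313689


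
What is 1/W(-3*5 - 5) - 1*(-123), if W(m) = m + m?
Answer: 4919/40 ≈ 122.97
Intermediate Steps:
W(m) = 2*m
1/W(-3*5 - 5) - 1*(-123) = 1/(2*(-3*5 - 5)) - 1*(-123) = 1/(2*(-15 - 5)) + 123 = 1/(2*(-20)) + 123 = 1/(-40) + 123 = -1/40 + 123 = 4919/40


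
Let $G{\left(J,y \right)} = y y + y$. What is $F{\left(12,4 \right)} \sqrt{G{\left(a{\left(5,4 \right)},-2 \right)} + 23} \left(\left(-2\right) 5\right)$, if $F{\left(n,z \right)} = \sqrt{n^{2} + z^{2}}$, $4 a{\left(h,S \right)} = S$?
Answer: $- 200 \sqrt{10} \approx -632.46$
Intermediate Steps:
$a{\left(h,S \right)} = \frac{S}{4}$
$G{\left(J,y \right)} = y + y^{2}$ ($G{\left(J,y \right)} = y^{2} + y = y + y^{2}$)
$F{\left(12,4 \right)} \sqrt{G{\left(a{\left(5,4 \right)},-2 \right)} + 23} \left(\left(-2\right) 5\right) = \sqrt{12^{2} + 4^{2}} \sqrt{- 2 \left(1 - 2\right) + 23} \left(\left(-2\right) 5\right) = \sqrt{144 + 16} \sqrt{\left(-2\right) \left(-1\right) + 23} \left(-10\right) = \sqrt{160} \sqrt{2 + 23} \left(-10\right) = 4 \sqrt{10} \sqrt{25} \left(-10\right) = 4 \sqrt{10} \cdot 5 \left(-10\right) = 4 \sqrt{10} \left(-50\right) = - 200 \sqrt{10}$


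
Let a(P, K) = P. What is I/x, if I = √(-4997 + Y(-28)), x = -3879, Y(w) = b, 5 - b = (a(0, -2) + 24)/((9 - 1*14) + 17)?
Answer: -I*√4994/3879 ≈ -0.018218*I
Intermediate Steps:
b = 3 (b = 5 - (0 + 24)/((9 - 1*14) + 17) = 5 - 24/((9 - 14) + 17) = 5 - 24/(-5 + 17) = 5 - 24/12 = 5 - 1*2 = 5 - 2 = 3)
Y(w) = 3
I = I*√4994 (I = √(-4997 + 3) = √(-4994) = I*√4994 ≈ 70.668*I)
I/x = (I*√4994)/(-3879) = (I*√4994)*(-1/3879) = -I*√4994/3879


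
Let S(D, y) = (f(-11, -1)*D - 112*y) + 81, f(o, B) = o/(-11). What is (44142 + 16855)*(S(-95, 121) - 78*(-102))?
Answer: -342193170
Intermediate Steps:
f(o, B) = -o/11 (f(o, B) = o*(-1/11) = -o/11)
S(D, y) = 81 + D - 112*y (S(D, y) = ((-1/11*(-11))*D - 112*y) + 81 = (1*D - 112*y) + 81 = (D - 112*y) + 81 = 81 + D - 112*y)
(44142 + 16855)*(S(-95, 121) - 78*(-102)) = (44142 + 16855)*((81 - 95 - 112*121) - 78*(-102)) = 60997*((81 - 95 - 13552) + 7956) = 60997*(-13566 + 7956) = 60997*(-5610) = -342193170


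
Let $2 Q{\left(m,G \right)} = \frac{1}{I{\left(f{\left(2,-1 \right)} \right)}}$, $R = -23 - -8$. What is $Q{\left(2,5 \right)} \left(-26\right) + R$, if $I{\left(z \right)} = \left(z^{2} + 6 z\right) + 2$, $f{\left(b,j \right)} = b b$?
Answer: $- \frac{643}{42} \approx -15.31$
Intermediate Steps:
$R = -15$ ($R = -23 + 8 = -15$)
$f{\left(b,j \right)} = b^{2}$
$I{\left(z \right)} = 2 + z^{2} + 6 z$
$Q{\left(m,G \right)} = \frac{1}{84}$ ($Q{\left(m,G \right)} = \frac{1}{2 \left(2 + \left(2^{2}\right)^{2} + 6 \cdot 2^{2}\right)} = \frac{1}{2 \left(2 + 4^{2} + 6 \cdot 4\right)} = \frac{1}{2 \left(2 + 16 + 24\right)} = \frac{1}{2 \cdot 42} = \frac{1}{2} \cdot \frac{1}{42} = \frac{1}{84}$)
$Q{\left(2,5 \right)} \left(-26\right) + R = \frac{1}{84} \left(-26\right) - 15 = - \frac{13}{42} - 15 = - \frac{643}{42}$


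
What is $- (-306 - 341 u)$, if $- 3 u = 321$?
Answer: $-36181$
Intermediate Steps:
$u = -107$ ($u = \left(- \frac{1}{3}\right) 321 = -107$)
$- (-306 - 341 u) = - (-306 - -36487) = - (-306 + 36487) = \left(-1\right) 36181 = -36181$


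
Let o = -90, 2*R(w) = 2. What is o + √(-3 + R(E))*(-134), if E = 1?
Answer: -90 - 134*I*√2 ≈ -90.0 - 189.5*I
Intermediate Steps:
R(w) = 1 (R(w) = (½)*2 = 1)
o + √(-3 + R(E))*(-134) = -90 + √(-3 + 1)*(-134) = -90 + √(-2)*(-134) = -90 + (I*√2)*(-134) = -90 - 134*I*√2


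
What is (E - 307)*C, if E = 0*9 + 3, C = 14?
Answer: -4256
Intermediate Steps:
E = 3 (E = 0 + 3 = 3)
(E - 307)*C = (3 - 307)*14 = -304*14 = -4256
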